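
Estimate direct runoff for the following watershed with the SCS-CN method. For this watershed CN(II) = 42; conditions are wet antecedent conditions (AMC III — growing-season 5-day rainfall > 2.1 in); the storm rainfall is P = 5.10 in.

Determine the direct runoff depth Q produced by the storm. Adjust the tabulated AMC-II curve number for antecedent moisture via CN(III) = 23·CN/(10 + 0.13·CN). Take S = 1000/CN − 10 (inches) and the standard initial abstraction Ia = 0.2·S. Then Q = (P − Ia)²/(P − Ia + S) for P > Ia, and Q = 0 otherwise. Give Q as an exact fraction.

Q = 354681889/231033390 in ≈ 1.535 in

Wet (AMC III): CN(III) = 23·42/(10 + 0.13·42) = 966/(773/50) = 48300/773 ≈ 62.484
Retention S: 1000/CN − 10 with CN=62.484 → S = 2900/483 ≈ 6.004 in
Initial abstraction Ia = S/5 = (2900/483)/5 = 580/483 ≈ 1.201 in
Excess rainfall: 5.100 − 1.201 = 3.899 in; P > Ia so Q > 0
Q: (18833/4830)² ÷ (47833/4830) = 354681889/231033390 in (≈ 1.535 in)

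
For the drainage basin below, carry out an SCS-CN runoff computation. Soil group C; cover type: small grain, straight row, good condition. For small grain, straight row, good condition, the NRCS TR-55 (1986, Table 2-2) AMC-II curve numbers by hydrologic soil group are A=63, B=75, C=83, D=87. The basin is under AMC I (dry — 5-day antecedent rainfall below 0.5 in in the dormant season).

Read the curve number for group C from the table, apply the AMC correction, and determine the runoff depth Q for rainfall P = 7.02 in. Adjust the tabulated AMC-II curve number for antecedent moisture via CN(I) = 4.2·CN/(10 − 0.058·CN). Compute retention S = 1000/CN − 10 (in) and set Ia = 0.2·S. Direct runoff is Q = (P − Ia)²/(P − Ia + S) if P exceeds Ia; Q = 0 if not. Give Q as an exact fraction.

NRCS table: small grain, straight row, good condition, soil group C → CN(II) = 83
CN(I) from CN(II)=83: (4.2·83)/(10 − 0.058·83) = 174300/2593 ≈ 67.219
Retention S: 1000/CN − 10 with CN=67.219 → S = 8500/1743 ≈ 4.877 in
Initial abstraction Ia = S/5 = (8500/1743)/5 = 1700/1743 ≈ 0.975 in
Since P=7.020 > Ia=0.975: effective rainfall P−Ia = 526793/87150 in
Q = (526793/87150)²/((526793/87150) + 8500/1743) = (277510864849/7595122500)/(951793/87150) = 277510864849/82948759950 in ≈ 3.346 in

Q = 277510864849/82948759950 in ≈ 3.346 in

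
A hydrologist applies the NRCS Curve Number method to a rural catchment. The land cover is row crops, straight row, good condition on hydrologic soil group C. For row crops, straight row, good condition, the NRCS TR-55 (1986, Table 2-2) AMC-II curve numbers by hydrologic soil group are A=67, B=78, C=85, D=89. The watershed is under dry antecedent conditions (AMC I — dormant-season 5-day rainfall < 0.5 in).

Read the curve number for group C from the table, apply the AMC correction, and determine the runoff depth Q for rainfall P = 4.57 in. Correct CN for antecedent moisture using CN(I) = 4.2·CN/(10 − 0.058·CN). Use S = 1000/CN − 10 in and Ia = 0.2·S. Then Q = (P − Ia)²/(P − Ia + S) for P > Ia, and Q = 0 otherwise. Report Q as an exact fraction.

Q = 1969850689/1123157700 in ≈ 1.754 in

NRCS table: row crops, straight row, good condition, soil group C → CN(II) = 85
Dry (AMC I): CN(I) = 4.2·85/(10 − 0.058·85) = 357/(507/100) = 11900/169 ≈ 70.414
S = 1000/(11900/169) − 10 = 500/119 in ≈ 4.202 in
Ia = 0.2S: 0.2·4.202 = 0.840 in (exactly 100/119)
Since P=4.570 > Ia=0.840: effective rainfall P−Ia = 44383/11900 in
Runoff Q = (P−Ia)²/(P−Ia+S) = (3.730)²/(3.730+4.202) = 1969850689/1123157700 ≈ 1.754 in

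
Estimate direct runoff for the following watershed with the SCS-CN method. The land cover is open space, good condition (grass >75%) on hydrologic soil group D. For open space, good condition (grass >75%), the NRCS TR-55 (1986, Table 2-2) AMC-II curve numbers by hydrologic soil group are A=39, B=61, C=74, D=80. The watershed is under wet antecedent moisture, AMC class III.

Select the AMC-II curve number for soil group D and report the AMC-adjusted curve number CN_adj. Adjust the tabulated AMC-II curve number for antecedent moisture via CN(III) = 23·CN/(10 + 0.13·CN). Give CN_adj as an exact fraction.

NRCS table: open space, good condition (grass >75%), soil group D → CN(II) = 80
Wet (AMC III): CN(III) = 23·80/(10 + 0.13·80) = 1840/(102/5) = 4600/51 ≈ 90.196

CN_adj = 4600/51 ≈ 90.196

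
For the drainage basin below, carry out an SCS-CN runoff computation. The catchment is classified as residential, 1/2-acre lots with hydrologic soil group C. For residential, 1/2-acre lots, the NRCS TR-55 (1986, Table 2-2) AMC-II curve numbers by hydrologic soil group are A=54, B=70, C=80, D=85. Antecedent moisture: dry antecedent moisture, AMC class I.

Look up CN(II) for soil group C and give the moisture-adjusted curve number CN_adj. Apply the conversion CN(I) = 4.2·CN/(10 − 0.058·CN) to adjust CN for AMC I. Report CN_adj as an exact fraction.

NRCS table: residential, 1/2-acre lots, soil group C → CN(II) = 80
Dry (AMC I): CN(I) = 4.2·80/(10 − 0.058·80) = 336/(134/25) = 4200/67 ≈ 62.687

CN_adj = 4200/67 ≈ 62.687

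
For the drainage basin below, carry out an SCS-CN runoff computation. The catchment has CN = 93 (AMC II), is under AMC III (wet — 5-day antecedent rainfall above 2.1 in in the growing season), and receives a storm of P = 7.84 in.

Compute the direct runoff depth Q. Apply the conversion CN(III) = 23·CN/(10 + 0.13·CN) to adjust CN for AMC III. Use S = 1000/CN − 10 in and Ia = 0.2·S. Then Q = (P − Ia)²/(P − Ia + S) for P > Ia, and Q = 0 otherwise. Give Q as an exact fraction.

Wet (AMC III): CN(III) = 23·93/(10 + 0.13·93) = 2139/(2209/100) = 213900/2209 ≈ 96.831
Retention S: 1000/CN − 10 with CN=96.831 → S = 700/2139 ≈ 0.327 in
Initial abstraction Ia = S/5 = (700/2139)/5 = 140/2139 ≈ 0.065 in
Excess rainfall: 7.840 − 0.065 = 7.775 in; P > Ia so Q > 0
Runoff Q = (P−Ia)²/(P−Ia+S) = (7.775)²/(7.775+0.327) = 6172966912/827418675 ≈ 7.461 in

Q = 6172966912/827418675 in ≈ 7.461 in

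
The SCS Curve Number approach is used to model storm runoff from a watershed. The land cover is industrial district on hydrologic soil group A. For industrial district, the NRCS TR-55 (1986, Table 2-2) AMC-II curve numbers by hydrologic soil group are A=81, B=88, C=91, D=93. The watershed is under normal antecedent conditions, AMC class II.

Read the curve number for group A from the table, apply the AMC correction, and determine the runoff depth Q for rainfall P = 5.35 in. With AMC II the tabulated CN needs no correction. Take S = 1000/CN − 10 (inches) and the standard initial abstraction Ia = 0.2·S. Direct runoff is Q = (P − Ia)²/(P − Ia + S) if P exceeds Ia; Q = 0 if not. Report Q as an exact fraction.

Q = 62520649/18965340 in ≈ 3.297 in

NRCS table: industrial district, soil group A → CN(II) = 81
AMC II — tabulated CN = 81 applies directly.
S = 1000/81 − 10 = 190/81 in ≈ 2.346 in
Ia = 0.2S: 0.2·2.346 = 0.469 in (exactly 38/81)
Since P=5.350 > Ia=0.469: effective rainfall P−Ia = 7907/1620 in
Q: (7907/1620)² ÷ (11707/1620) = 62520649/18965340 in (≈ 3.297 in)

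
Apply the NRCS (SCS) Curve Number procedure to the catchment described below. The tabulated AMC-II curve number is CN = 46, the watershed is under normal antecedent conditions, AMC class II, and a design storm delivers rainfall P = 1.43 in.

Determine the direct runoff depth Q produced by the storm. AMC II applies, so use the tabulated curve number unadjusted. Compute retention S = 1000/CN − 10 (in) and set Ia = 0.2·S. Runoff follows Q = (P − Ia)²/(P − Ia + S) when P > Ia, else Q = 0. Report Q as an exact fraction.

CN(II) = 46; AMC II needs no correction.
S = 1000/46 − 10 = 270/23 in ≈ 11.739 in
Ia = 0.2S: 0.2·11.739 = 2.348 in (exactly 54/23)
P = 1.430 ≤ Ia = 2.348 in: entire storm abstracted, Q = 0.

Q = 0 in ≈ 0.000 in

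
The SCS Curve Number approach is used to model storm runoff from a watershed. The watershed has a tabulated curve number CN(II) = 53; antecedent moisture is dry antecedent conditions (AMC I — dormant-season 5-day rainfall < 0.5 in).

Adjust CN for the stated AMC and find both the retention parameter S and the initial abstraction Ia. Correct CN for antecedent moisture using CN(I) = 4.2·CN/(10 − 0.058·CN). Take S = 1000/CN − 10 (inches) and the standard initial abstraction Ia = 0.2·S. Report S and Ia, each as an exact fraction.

S = 23500/1113 in ≈ 21.114 in; Ia = 4700/1113 in ≈ 4.223 in

Dry (AMC I): CN(I) = 4.2·53/(10 − 0.058·53) = (1113/5)/(3463/500) = 111300/3463 ≈ 32.140
Retention S: 1000/CN − 10 with CN=32.140 → S = 23500/1113 ≈ 21.114 in
Ia = 0.2·(23500/1113) = 4700/1113 in ≈ 4.223 in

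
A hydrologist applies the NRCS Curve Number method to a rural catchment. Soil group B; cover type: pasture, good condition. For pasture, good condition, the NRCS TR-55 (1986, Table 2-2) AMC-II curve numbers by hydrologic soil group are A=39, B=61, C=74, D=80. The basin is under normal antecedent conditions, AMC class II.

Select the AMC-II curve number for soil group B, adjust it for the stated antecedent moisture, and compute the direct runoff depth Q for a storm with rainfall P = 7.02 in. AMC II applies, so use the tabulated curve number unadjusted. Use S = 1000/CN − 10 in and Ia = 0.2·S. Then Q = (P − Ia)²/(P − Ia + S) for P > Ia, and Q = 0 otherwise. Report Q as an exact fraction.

NRCS table: pasture, good condition, soil group B → CN(II) = 61
Average conditions: CN = 61 (no AMC adjustment).
Retention S: 1000/CN − 10 with CN=61.000 → S = 390/61 ≈ 6.393 in
Initial abstraction Ia = S/5 = (390/61)/5 = 78/61 ≈ 1.279 in
Since P=7.020 > Ia=1.279: effective rainfall P−Ia = 17511/3050 in
Q = (17511/3050)²/((17511/3050) + 390/61) = (306635121/9302500)/(37011/3050) = 604803/222650 in ≈ 2.716 in

Q = 604803/222650 in ≈ 2.716 in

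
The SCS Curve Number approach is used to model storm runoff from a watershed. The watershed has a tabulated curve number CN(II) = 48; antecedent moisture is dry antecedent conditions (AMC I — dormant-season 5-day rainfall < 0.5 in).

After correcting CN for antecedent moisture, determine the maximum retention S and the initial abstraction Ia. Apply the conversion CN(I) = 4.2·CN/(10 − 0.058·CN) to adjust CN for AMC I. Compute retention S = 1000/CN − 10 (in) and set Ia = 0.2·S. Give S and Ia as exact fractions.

Adjust CN=48 to AMC I: 4.2·48/(10 − 0.058·48) → (1008/5) ÷ (902/125) = 12600/451 ≈ 27.938
Retention S: 1000/CN − 10 with CN=27.938 → S = 1625/63 ≈ 25.794 in
Ia = 0.2S: 0.2·25.794 = 5.159 in (exactly 325/63)

S = 1625/63 in ≈ 25.794 in; Ia = 325/63 in ≈ 5.159 in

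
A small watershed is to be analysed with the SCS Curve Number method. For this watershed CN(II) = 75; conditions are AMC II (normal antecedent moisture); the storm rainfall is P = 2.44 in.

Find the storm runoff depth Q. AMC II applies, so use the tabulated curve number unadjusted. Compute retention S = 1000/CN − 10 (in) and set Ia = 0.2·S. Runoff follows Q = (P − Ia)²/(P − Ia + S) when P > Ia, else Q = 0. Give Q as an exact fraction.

CN(II) = 75; AMC II needs no correction.
S = 1000/75 − 10 = 10/3 in ≈ 3.333 in
Initial abstraction Ia = S/5 = (10/3)/5 = 2/3 ≈ 0.667 in
Excess rainfall: 2.440 − 0.667 = 1.773 in; P > Ia so Q > 0
Q = (133/75)²/((133/75) + 10/3) = (17689/5625)/(383/75) = 17689/28725 in ≈ 0.616 in

Q = 17689/28725 in ≈ 0.616 in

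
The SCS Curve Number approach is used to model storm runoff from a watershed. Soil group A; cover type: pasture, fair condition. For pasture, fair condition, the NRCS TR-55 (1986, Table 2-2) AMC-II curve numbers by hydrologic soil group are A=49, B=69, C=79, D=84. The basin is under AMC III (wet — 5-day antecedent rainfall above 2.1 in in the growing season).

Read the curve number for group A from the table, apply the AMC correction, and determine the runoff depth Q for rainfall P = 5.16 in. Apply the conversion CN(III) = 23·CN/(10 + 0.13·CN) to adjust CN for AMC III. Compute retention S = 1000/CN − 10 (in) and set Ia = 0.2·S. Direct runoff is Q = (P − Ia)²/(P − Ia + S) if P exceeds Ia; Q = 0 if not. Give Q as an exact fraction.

NRCS table: pasture, fair condition, soil group A → CN(II) = 49
Adjust CN=49 to AMC III: 23·49/(10 + 0.13·49) → 1127 ÷ (1637/100) = 112700/1637 ≈ 68.845
S = 1000/(112700/1637) − 10 = 5100/1127 in ≈ 4.525 in
Ia = 0.2·(5100/1127) = 1020/1127 in ≈ 0.905 in
Since P=5.160 > Ia=0.905: effective rainfall P−Ia = 119883/28175 in
Runoff Q = (P−Ia)²/(P−Ia+S) = (4.255)²/(4.255+4.525) = 1596881521/774446225 ≈ 2.062 in

Q = 1596881521/774446225 in ≈ 2.062 in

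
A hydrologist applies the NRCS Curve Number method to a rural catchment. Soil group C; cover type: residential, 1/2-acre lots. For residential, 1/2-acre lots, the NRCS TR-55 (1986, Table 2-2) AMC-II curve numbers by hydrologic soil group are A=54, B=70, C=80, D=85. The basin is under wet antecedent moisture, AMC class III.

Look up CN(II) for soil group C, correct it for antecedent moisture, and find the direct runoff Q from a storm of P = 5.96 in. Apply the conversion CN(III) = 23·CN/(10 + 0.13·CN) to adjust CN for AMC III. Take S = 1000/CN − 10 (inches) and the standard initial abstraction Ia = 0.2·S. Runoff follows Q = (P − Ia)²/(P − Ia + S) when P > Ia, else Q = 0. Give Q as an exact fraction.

NRCS table: residential, 1/2-acre lots, soil group C → CN(II) = 80
Adjust CN=80 to AMC III: 23·80/(10 + 0.13·80) → 1840 ÷ (102/5) = 4600/51 ≈ 90.196
Max retention: S = 1000/(4600/51) − 10 = 25/23 in (≈ 1.087 in)
Ia = 0.2S: 0.2·1.087 = 0.217 in (exactly 5/23)
Since P=5.960 > Ia=0.217: effective rainfall P−Ia = 3302/575 in
Q: (3302/575)² ÷ (3927/575) = 10903204/2258025 in (≈ 4.829 in)

Q = 10903204/2258025 in ≈ 4.829 in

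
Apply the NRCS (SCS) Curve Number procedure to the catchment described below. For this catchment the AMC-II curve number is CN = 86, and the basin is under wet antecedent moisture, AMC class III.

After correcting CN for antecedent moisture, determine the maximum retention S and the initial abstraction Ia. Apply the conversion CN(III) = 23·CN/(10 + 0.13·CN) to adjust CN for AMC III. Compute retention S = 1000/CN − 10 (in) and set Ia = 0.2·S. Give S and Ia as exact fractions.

CN(III) from CN(II)=86: (23·86)/(10 + 0.13·86) = 98900/1059 ≈ 93.390
S = 1000/(98900/1059) − 10 = 700/989 in ≈ 0.708 in
Ia = 0.2·(700/989) = 140/989 in ≈ 0.142 in

S = 700/989 in ≈ 0.708 in; Ia = 140/989 in ≈ 0.142 in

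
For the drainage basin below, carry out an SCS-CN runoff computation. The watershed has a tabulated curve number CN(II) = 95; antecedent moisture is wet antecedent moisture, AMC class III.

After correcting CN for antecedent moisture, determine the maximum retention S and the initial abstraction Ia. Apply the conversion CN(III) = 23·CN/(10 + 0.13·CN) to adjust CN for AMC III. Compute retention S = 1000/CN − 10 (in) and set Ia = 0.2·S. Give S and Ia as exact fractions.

S = 100/437 in ≈ 0.229 in; Ia = 20/437 in ≈ 0.046 in

Wet (AMC III): CN(III) = 23·95/(10 + 0.13·95) = 2185/(447/20) = 43700/447 ≈ 97.763
Retention S: 1000/CN − 10 with CN=97.763 → S = 100/437 ≈ 0.229 in
Ia = 0.2·(100/437) = 20/437 in ≈ 0.046 in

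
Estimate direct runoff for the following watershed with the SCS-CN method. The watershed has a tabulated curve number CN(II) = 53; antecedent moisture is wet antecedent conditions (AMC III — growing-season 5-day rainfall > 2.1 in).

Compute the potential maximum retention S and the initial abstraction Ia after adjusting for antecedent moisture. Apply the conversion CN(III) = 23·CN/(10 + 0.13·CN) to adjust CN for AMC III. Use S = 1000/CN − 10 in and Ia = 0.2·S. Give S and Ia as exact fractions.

S = 4700/1219 in ≈ 3.856 in; Ia = 940/1219 in ≈ 0.771 in

CN(III) from CN(II)=53: (23·53)/(10 + 0.13·53) = 121900/1689 ≈ 72.173
Retention S: 1000/CN − 10 with CN=72.173 → S = 4700/1219 ≈ 3.856 in
Initial abstraction Ia = S/5 = (4700/1219)/5 = 940/1219 ≈ 0.771 in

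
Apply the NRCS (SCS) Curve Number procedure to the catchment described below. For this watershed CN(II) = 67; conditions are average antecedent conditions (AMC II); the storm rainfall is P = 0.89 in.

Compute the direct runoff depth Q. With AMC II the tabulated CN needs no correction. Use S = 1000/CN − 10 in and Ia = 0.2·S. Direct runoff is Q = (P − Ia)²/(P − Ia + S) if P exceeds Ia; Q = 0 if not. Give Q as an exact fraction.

Q = 0 in ≈ 0.000 in

AMC II — tabulated CN = 67 applies directly.
Retention S: 1000/CN − 10 with CN=67.000 → S = 330/67 ≈ 4.925 in
Ia = 0.2·(330/67) = 66/67 in ≈ 0.985 in
P = 0.890 ≤ Ia = 0.985 in: entire storm abstracted, Q = 0.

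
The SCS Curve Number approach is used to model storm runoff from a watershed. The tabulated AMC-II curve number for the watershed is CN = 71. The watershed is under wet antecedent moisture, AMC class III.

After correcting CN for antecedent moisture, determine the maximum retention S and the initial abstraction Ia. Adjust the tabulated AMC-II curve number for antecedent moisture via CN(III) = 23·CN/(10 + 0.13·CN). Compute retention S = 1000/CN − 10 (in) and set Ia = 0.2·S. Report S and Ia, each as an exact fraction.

S = 2900/1633 in ≈ 1.776 in; Ia = 580/1633 in ≈ 0.355 in

CN(III) from CN(II)=71: (23·71)/(10 + 0.13·71) = 163300/1923 ≈ 84.919
Retention S: 1000/CN − 10 with CN=84.919 → S = 2900/1633 ≈ 1.776 in
Ia = 0.2S: 0.2·1.776 = 0.355 in (exactly 580/1633)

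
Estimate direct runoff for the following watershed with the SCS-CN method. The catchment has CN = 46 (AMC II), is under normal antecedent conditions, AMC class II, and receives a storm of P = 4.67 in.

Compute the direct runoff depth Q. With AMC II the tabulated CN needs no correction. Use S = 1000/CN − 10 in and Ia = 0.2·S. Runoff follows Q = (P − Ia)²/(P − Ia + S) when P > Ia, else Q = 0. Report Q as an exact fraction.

Q = 28526281/74384300 in ≈ 0.383 in

Average conditions: CN = 46 (no AMC adjustment).
S = 1000/46 − 10 = 270/23 in ≈ 11.739 in
Ia = 0.2S: 0.2·11.739 = 2.348 in (exactly 54/23)
Excess rainfall: 4.670 − 2.348 = 2.322 in; P > Ia so Q > 0
Q: (5341/2300)² ÷ (32341/2300) = 28526281/74384300 in (≈ 0.383 in)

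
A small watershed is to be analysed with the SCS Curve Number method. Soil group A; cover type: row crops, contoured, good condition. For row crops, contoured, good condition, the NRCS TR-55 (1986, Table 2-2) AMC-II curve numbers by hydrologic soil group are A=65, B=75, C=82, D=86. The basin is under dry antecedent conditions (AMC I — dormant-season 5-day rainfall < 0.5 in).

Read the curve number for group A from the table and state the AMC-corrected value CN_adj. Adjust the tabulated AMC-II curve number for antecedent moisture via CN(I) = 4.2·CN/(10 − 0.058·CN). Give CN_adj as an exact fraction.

CN_adj = 3900/89 ≈ 43.820

NRCS table: row crops, contoured, good condition, soil group A → CN(II) = 65
Dry (AMC I): CN(I) = 4.2·65/(10 − 0.058·65) = 273/(623/100) = 3900/89 ≈ 43.820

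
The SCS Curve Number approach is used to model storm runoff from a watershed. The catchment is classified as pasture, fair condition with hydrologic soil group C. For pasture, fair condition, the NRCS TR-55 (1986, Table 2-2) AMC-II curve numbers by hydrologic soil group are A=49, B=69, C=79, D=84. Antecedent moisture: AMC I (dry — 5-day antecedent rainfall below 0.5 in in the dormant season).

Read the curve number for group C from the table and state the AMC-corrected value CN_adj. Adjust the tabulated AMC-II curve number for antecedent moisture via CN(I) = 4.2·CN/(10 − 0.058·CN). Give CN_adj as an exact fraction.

CN_adj = 7900/129 ≈ 61.240

NRCS table: pasture, fair condition, soil group C → CN(II) = 79
Adjust CN=79 to AMC I: 4.2·79/(10 − 0.058·79) → (1659/5) ÷ (2709/500) = 7900/129 ≈ 61.240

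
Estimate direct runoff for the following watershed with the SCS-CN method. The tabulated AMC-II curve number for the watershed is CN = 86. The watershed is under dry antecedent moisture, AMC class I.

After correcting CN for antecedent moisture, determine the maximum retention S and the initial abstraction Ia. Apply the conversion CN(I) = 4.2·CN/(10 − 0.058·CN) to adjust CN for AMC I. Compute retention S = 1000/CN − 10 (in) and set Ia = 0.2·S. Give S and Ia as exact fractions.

CN(I) from CN(II)=86: (4.2·86)/(10 − 0.058·86) = 12900/179 ≈ 72.067
S = 1000/(12900/179) − 10 = 500/129 in ≈ 3.876 in
Ia = 0.2·(500/129) = 100/129 in ≈ 0.775 in

S = 500/129 in ≈ 3.876 in; Ia = 100/129 in ≈ 0.775 in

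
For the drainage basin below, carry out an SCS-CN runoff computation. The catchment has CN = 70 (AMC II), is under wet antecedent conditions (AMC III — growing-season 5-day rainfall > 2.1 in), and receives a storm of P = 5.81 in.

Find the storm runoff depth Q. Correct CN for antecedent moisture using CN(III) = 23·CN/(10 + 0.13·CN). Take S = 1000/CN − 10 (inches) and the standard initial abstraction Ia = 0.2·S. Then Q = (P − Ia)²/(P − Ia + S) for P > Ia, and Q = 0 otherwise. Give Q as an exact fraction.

Q = 7663426681/1892410100 in ≈ 4.050 in

CN(III) from CN(II)=70: (23·70)/(10 + 0.13·70) = 16100/191 ≈ 84.293
Retention S: 1000/CN − 10 with CN=84.293 → S = 300/161 ≈ 1.863 in
Ia = 0.2S: 0.2·1.863 = 0.373 in (exactly 60/161)
P − Ia = 5.810 − 0.373 = 87541/16100 ≈ 5.437 in (> 0, runoff occurs)
Runoff Q = (P−Ia)²/(P−Ia+S) = (5.437)²/(5.437+1.863) = 7663426681/1892410100 ≈ 4.050 in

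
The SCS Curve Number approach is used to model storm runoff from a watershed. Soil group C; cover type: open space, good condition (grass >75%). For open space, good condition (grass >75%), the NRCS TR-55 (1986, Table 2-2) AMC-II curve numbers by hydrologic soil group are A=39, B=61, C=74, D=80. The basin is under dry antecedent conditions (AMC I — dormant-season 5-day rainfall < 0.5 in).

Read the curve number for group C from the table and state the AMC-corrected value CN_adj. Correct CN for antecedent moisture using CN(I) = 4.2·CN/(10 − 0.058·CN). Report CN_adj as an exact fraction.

CN_adj = 77700/1427 ≈ 54.450

NRCS table: open space, good condition (grass >75%), soil group C → CN(II) = 74
Dry (AMC I): CN(I) = 4.2·74/(10 − 0.058·74) = (1554/5)/(1427/250) = 77700/1427 ≈ 54.450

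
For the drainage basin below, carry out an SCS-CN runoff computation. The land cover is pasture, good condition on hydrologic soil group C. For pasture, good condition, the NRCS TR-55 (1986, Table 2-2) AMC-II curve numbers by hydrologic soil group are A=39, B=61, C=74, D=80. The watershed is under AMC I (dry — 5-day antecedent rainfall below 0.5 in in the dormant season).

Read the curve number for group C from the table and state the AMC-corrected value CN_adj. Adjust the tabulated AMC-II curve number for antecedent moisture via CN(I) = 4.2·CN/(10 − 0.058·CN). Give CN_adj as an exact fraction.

CN_adj = 77700/1427 ≈ 54.450

NRCS table: pasture, good condition, soil group C → CN(II) = 74
Dry (AMC I): CN(I) = 4.2·74/(10 − 0.058·74) = (1554/5)/(1427/250) = 77700/1427 ≈ 54.450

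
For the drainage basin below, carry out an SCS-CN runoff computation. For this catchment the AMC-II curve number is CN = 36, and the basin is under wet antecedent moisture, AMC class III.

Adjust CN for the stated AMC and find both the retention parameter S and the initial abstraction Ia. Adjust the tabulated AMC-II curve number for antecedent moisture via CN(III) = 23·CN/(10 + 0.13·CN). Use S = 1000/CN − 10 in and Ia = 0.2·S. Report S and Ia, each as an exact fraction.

S = 1600/207 in ≈ 7.729 in; Ia = 320/207 in ≈ 1.546 in

Wet (AMC III): CN(III) = 23·36/(10 + 0.13·36) = 828/(367/25) = 20700/367 ≈ 56.403
S = 1000/(20700/367) − 10 = 1600/207 in ≈ 7.729 in
Ia = 0.2·(1600/207) = 320/207 in ≈ 1.546 in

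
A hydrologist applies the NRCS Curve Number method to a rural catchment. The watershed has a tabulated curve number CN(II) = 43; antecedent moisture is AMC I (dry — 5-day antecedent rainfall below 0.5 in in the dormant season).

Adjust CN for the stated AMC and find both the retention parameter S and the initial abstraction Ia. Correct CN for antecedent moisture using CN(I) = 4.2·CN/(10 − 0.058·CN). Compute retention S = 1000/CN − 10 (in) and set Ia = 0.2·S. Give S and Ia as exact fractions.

S = 9500/301 in ≈ 31.561 in; Ia = 1900/301 in ≈ 6.312 in

CN(I) from CN(II)=43: (4.2·43)/(10 − 0.058·43) = 30100/1251 ≈ 24.061
S = 1000/(30100/1251) − 10 = 9500/301 in ≈ 31.561 in
Ia = 0.2·(9500/301) = 1900/301 in ≈ 6.312 in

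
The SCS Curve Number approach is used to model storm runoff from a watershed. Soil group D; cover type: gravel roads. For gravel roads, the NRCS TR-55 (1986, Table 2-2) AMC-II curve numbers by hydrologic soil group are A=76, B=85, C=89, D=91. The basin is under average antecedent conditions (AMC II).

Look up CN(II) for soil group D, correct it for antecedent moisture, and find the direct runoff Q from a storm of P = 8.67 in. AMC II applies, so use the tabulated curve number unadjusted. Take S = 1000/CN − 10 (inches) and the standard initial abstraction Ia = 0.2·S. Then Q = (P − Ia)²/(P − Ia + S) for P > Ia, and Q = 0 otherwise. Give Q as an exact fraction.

NRCS table: gravel roads, soil group D → CN(II) = 91
AMC II — tabulated CN = 91 applies directly.
S = 1000/91 − 10 = 90/91 in ≈ 0.989 in
Ia = 0.2·(90/91) = 18/91 in ≈ 0.198 in
Since P=8.670 > Ia=0.198: effective rainfall P−Ia = 77097/9100 in
Runoff Q = (P−Ia)²/(P−Ia+S) = (8.472)²/(8.472+0.989) = 1981315803/261160900 ≈ 7.587 in

Q = 1981315803/261160900 in ≈ 7.587 in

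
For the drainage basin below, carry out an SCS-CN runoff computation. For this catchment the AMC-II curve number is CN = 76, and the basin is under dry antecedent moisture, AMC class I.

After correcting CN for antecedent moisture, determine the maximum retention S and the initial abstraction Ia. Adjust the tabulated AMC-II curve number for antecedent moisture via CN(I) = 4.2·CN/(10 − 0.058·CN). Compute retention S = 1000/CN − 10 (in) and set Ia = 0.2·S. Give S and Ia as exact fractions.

CN(I) from CN(II)=76: (4.2·76)/(10 − 0.058·76) = 13300/233 ≈ 57.082
S = 1000/(13300/233) − 10 = 1000/133 in ≈ 7.519 in
Ia = 0.2·(1000/133) = 200/133 in ≈ 1.504 in

S = 1000/133 in ≈ 7.519 in; Ia = 200/133 in ≈ 1.504 in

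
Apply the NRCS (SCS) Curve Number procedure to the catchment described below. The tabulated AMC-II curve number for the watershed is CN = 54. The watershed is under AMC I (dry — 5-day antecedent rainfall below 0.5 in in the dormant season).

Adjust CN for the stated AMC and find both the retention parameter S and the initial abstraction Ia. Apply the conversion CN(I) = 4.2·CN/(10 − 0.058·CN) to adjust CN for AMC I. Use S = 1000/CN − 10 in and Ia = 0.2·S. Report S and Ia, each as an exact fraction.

Adjust CN=54 to AMC I: 4.2·54/(10 − 0.058·54) → (1134/5) ÷ (1717/250) = 56700/1717 ≈ 33.023
Retention S: 1000/CN − 10 with CN=33.023 → S = 11500/567 ≈ 20.282 in
Ia = 0.2·(11500/567) = 2300/567 in ≈ 4.056 in

S = 11500/567 in ≈ 20.282 in; Ia = 2300/567 in ≈ 4.056 in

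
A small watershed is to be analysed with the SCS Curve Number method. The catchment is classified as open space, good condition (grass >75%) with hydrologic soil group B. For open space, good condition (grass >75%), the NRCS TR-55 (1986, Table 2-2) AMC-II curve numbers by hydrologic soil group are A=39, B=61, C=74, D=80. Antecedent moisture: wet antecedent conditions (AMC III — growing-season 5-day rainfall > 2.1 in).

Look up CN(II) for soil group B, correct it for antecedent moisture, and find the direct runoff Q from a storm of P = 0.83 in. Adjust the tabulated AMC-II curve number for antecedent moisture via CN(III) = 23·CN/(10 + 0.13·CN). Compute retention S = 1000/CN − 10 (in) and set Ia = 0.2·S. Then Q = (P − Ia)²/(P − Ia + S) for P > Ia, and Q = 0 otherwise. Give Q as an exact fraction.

Q = 1478325601/60111394700 in ≈ 0.025 in

NRCS table: open space, good condition (grass >75%), soil group B → CN(II) = 61
Wet (AMC III): CN(III) = 23·61/(10 + 0.13·61) = 1403/(1793/100) = 140300/1793 ≈ 78.249
Max retention: S = 1000/(140300/1793) − 10 = 3900/1403 in (≈ 2.780 in)
Ia = 0.2·(3900/1403) = 780/1403 in ≈ 0.556 in
P − Ia = 0.830 − 0.556 = 38449/140300 ≈ 0.274 in (> 0, runoff occurs)
Q: (38449/140300)² ÷ (428449/140300) = 1478325601/60111394700 in (≈ 0.025 in)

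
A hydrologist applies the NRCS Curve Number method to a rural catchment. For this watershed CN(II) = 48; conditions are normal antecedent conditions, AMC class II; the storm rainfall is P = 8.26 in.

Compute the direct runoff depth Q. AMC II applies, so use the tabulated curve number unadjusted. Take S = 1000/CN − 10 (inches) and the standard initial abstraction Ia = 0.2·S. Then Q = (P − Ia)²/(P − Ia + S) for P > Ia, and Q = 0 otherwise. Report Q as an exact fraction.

Q = 417698/190425 in ≈ 2.194 in

AMC II — tabulated CN = 48 applies directly.
S = 1000/48 − 10 = 65/6 in ≈ 10.833 in
Ia = 0.2S: 0.2·10.833 = 2.167 in (exactly 13/6)
Since P=8.260 > Ia=2.167: effective rainfall P−Ia = 457/75 in
Runoff Q = (P−Ia)²/(P−Ia+S) = (6.093)²/(6.093+10.833) = 417698/190425 ≈ 2.194 in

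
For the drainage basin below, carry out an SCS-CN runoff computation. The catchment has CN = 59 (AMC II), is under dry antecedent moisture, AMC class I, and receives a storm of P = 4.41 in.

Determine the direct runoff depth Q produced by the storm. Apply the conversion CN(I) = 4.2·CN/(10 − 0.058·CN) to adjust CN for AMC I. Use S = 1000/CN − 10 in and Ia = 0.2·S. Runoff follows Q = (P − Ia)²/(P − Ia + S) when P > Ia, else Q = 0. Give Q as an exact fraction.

Q = 18604687201/270894836100 in ≈ 0.069 in

Dry (AMC I): CN(I) = 4.2·59/(10 − 0.058·59) = (1239/5)/(3289/500) = 123900/3289 ≈ 37.671
S = 1000/(123900/3289) − 10 = 20500/1239 in ≈ 16.546 in
Ia = 0.2S: 0.2·16.546 = 3.309 in (exactly 4100/1239)
Since P=4.410 > Ia=3.309: effective rainfall P−Ia = 136399/123900 in
Q: (136399/123900)² ÷ (2186399/123900) = 18604687201/270894836100 in (≈ 0.069 in)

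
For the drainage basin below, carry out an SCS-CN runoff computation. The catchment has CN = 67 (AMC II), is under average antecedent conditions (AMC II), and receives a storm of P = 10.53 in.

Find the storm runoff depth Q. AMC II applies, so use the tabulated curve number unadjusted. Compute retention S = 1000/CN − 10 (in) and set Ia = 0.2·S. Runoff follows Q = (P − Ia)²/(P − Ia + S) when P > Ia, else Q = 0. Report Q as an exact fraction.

AMC II — tabulated CN = 67 applies directly.
Retention S: 1000/CN − 10 with CN=67.000 → S = 330/67 ≈ 4.925 in
Ia = 0.2S: 0.2·4.925 = 0.985 in (exactly 66/67)
Excess rainfall: 10.530 − 0.985 = 9.545 in; P > Ia so Q > 0
Q: (63951/6700)² ÷ (96951/6700) = 1363243467/216523900 in (≈ 6.296 in)

Q = 1363243467/216523900 in ≈ 6.296 in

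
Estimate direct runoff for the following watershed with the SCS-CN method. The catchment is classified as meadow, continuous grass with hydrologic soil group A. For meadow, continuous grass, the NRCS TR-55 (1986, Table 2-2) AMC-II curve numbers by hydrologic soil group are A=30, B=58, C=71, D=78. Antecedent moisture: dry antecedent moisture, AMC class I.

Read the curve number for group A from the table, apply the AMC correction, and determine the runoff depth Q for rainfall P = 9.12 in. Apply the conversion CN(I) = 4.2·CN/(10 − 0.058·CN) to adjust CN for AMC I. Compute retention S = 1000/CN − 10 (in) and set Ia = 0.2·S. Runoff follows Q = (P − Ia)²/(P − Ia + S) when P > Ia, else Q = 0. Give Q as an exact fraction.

NRCS table: meadow, continuous grass, soil group A → CN(II) = 30
CN(I) from CN(II)=30: (4.2·30)/(10 − 0.058·30) = 900/59 ≈ 15.254
Retention S: 1000/CN − 10 with CN=15.254 → S = 500/9 ≈ 55.556 in
Initial abstraction Ia = S/5 = (500/9)/5 = 100/9 ≈ 11.111 in
P = 9.120 ≤ Ia = 11.111 in: entire storm abstracted, Q = 0.

Q = 0 in ≈ 0.000 in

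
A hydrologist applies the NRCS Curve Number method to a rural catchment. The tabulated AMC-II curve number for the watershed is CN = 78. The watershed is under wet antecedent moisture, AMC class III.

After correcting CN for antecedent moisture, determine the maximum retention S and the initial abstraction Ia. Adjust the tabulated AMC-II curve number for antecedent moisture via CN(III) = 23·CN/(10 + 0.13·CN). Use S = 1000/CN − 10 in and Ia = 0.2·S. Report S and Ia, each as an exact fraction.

Adjust CN=78 to AMC III: 23·78/(10 + 0.13·78) → 1794 ÷ (1007/50) = 89700/1007 ≈ 89.076
S = 1000/(89700/1007) − 10 = 1100/897 in ≈ 1.226 in
Ia = 0.2S: 0.2·1.226 = 0.245 in (exactly 220/897)

S = 1100/897 in ≈ 1.226 in; Ia = 220/897 in ≈ 0.245 in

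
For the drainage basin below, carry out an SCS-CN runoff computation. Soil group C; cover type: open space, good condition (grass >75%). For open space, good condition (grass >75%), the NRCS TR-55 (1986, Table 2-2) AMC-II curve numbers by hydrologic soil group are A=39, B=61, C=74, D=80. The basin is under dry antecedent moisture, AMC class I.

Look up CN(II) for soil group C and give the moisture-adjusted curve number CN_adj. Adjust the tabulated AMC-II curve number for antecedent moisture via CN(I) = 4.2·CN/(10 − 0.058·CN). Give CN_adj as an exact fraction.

NRCS table: open space, good condition (grass >75%), soil group C → CN(II) = 74
Dry (AMC I): CN(I) = 4.2·74/(10 − 0.058·74) = (1554/5)/(1427/250) = 77700/1427 ≈ 54.450

CN_adj = 77700/1427 ≈ 54.450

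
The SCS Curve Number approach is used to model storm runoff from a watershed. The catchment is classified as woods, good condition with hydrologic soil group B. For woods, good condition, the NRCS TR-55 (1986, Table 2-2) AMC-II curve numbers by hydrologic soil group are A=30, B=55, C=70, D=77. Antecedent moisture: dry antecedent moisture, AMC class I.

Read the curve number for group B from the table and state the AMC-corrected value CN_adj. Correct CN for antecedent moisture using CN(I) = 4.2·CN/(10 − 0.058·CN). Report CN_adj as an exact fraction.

CN_adj = 7700/227 ≈ 33.921

NRCS table: woods, good condition, soil group B → CN(II) = 55
Adjust CN=55 to AMC I: 4.2·55/(10 − 0.058·55) → 231 ÷ (681/100) = 7700/227 ≈ 33.921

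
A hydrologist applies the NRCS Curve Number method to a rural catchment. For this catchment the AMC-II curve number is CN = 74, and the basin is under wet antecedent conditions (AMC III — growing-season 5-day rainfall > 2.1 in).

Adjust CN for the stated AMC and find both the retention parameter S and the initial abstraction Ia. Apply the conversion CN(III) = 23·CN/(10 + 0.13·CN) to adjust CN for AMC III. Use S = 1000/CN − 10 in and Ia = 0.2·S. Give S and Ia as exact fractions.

S = 1300/851 in ≈ 1.528 in; Ia = 260/851 in ≈ 0.306 in

Wet (AMC III): CN(III) = 23·74/(10 + 0.13·74) = 1702/(981/50) = 85100/981 ≈ 86.748
S = 1000/(85100/981) − 10 = 1300/851 in ≈ 1.528 in
Initial abstraction Ia = S/5 = (1300/851)/5 = 260/851 ≈ 0.306 in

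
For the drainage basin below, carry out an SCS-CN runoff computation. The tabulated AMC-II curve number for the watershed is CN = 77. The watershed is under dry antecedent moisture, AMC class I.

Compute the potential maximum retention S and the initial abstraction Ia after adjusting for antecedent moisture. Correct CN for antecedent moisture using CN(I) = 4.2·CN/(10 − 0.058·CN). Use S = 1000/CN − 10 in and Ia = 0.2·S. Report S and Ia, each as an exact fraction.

S = 11500/1617 in ≈ 7.112 in; Ia = 2300/1617 in ≈ 1.422 in

Dry (AMC I): CN(I) = 4.2·77/(10 − 0.058·77) = (1617/5)/(2767/500) = 161700/2767 ≈ 58.439
Retention S: 1000/CN − 10 with CN=58.439 → S = 11500/1617 ≈ 7.112 in
Ia = 0.2S: 0.2·7.112 = 1.422 in (exactly 2300/1617)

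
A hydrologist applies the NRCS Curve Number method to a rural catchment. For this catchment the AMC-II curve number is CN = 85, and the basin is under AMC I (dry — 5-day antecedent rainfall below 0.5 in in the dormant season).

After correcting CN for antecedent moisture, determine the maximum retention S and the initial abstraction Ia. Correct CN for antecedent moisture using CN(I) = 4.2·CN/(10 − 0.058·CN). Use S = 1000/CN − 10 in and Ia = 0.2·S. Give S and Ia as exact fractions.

S = 500/119 in ≈ 4.202 in; Ia = 100/119 in ≈ 0.840 in

Adjust CN=85 to AMC I: 4.2·85/(10 − 0.058·85) → 357 ÷ (507/100) = 11900/169 ≈ 70.414
Max retention: S = 1000/(11900/169) − 10 = 500/119 in (≈ 4.202 in)
Ia = 0.2·(500/119) = 100/119 in ≈ 0.840 in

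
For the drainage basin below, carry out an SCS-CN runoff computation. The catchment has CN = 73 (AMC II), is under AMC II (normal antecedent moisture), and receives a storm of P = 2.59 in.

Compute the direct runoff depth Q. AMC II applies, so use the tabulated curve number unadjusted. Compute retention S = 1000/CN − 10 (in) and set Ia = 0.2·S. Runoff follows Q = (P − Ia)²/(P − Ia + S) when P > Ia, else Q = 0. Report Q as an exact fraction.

Q = 182439049/295701100 in ≈ 0.617 in

CN(II) = 73; AMC II needs no correction.
Max retention: S = 1000/73 − 10 = 270/73 in (≈ 3.699 in)
Ia = 0.2·(270/73) = 54/73 in ≈ 0.740 in
Since P=2.590 > Ia=0.740: effective rainfall P−Ia = 13507/7300 in
Q = (13507/7300)²/((13507/7300) + 270/73) = (182439049/53290000)/(40507/7300) = 182439049/295701100 in ≈ 0.617 in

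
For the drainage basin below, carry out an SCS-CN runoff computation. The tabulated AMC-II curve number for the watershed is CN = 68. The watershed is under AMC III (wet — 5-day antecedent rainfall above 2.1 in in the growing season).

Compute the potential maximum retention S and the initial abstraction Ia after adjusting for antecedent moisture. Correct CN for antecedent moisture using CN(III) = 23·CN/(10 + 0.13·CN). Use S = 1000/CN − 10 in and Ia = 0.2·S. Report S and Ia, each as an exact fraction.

S = 800/391 in ≈ 2.046 in; Ia = 160/391 in ≈ 0.409 in

CN(III) from CN(II)=68: (23·68)/(10 + 0.13·68) = 39100/471 ≈ 83.015
Retention S: 1000/CN − 10 with CN=83.015 → S = 800/391 ≈ 2.046 in
Ia = 0.2S: 0.2·2.046 = 0.409 in (exactly 160/391)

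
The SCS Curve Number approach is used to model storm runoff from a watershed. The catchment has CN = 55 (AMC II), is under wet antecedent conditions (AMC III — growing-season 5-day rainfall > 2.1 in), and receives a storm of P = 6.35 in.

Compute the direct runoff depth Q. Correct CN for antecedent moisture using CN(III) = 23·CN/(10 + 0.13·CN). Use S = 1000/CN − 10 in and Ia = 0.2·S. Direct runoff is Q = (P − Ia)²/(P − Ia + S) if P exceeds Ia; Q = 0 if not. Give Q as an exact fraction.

CN(III) from CN(II)=55: (23·55)/(10 + 0.13·55) = 25300/343 ≈ 73.761
S = 1000/(25300/343) − 10 = 900/253 in ≈ 3.557 in
Initial abstraction Ia = S/5 = (900/253)/5 = 180/253 ≈ 0.711 in
P − Ia = 6.350 − 0.711 = 28531/5060 ≈ 5.639 in (> 0, runoff occurs)
Q = (28531/5060)²/((28531/5060) + 900/253) = (814017961/25603600)/(46531/5060) = 814017961/235446860 in ≈ 3.457 in

Q = 814017961/235446860 in ≈ 3.457 in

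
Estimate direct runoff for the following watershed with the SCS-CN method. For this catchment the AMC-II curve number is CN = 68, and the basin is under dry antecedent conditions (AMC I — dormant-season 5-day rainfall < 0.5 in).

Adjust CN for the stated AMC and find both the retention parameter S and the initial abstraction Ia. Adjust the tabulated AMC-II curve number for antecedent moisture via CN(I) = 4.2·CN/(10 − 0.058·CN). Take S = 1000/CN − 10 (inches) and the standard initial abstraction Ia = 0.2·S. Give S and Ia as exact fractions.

CN(I) from CN(II)=68: (4.2·68)/(10 − 0.058·68) = 35700/757 ≈ 47.160
Retention S: 1000/CN − 10 with CN=47.160 → S = 4000/357 ≈ 11.204 in
Initial abstraction Ia = S/5 = (4000/357)/5 = 800/357 ≈ 2.241 in

S = 4000/357 in ≈ 11.204 in; Ia = 800/357 in ≈ 2.241 in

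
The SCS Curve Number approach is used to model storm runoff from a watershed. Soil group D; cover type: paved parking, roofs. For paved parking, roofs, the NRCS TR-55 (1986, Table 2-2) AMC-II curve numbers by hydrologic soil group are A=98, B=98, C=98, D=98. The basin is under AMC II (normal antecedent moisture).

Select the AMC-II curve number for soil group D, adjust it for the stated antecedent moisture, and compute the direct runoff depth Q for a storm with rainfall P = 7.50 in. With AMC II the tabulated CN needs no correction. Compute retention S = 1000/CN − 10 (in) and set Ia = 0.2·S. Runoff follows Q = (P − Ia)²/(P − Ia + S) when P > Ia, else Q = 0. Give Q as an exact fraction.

Q = 534361/73598 in ≈ 7.261 in

NRCS table: paved parking, roofs, soil group D → CN(II) = 98
CN(II) = 98; AMC II needs no correction.
S = 1000/98 − 10 = 10/49 in ≈ 0.204 in
Initial abstraction Ia = S/5 = (10/49)/5 = 2/49 ≈ 0.041 in
P − Ia = 7.500 − 0.041 = 731/98 ≈ 7.459 in (> 0, runoff occurs)
Runoff Q = (P−Ia)²/(P−Ia+S) = (7.459)²/(7.459+0.204) = 534361/73598 ≈ 7.261 in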